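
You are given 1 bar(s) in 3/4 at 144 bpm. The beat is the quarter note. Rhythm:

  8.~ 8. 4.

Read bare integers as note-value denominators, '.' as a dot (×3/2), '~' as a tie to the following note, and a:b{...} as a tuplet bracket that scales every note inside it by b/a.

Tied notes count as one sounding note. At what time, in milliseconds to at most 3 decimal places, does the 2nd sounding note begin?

note 2 onset = 3/2b = 625.0ms

1. 0.0ms @ 0 + 625.0ms (3/2)
2. 625.0ms @ 3/2 + 625.0ms (3/2)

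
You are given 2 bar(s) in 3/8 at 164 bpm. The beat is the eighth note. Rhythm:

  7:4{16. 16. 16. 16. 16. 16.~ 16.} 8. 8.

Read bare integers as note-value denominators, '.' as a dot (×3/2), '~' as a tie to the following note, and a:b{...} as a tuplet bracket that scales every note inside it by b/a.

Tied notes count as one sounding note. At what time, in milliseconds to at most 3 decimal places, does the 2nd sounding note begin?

1. 0.0ms @ 0 + 156.794ms (3/7)
2. 156.794ms @ 3/7 + 156.794ms (3/7)
3. 313.589ms @ 6/7 + 156.794ms (3/7)
4. 470.383ms @ 9/7 + 156.794ms (3/7)
5. 627.178ms @ 12/7 + 156.794ms (3/7)
6. 783.972ms @ 15/7 + 313.589ms (6/7)
7. 1097.561ms @ 3 + 548.78ms (3/2)
8. 1646.341ms @ 9/2 + 548.78ms (3/2)

note 2 onset = 3/7b = 156.794ms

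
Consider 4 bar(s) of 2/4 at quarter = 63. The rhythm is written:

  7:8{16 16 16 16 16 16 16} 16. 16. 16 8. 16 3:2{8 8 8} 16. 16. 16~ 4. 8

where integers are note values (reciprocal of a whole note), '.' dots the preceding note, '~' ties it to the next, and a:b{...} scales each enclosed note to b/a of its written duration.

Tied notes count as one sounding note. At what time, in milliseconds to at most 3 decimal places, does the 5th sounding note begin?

note 5 onset = 8/7b = 1088.435ms

1. 0.0ms @ 0 + 272.109ms (2/7)
2. 272.109ms @ 2/7 + 272.109ms (2/7)
3. 544.218ms @ 4/7 + 272.109ms (2/7)
4. 816.327ms @ 6/7 + 272.109ms (2/7)
5. 1088.435ms @ 8/7 + 272.109ms (2/7)
6. 1360.544ms @ 10/7 + 272.109ms (2/7)
7. 1632.653ms @ 12/7 + 272.109ms (2/7)
8. 1904.762ms @ 2 + 357.143ms (3/8)
9. 2261.905ms @ 19/8 + 357.143ms (3/8)
10. 2619.048ms @ 11/4 + 238.095ms (1/4)
11. 2857.143ms @ 3 + 714.286ms (3/4)
12. 3571.429ms @ 15/4 + 238.095ms (1/4)
13. 3809.524ms @ 4 + 317.46ms (1/3)
14. 4126.984ms @ 13/3 + 317.46ms (1/3)
15. 4444.444ms @ 14/3 + 317.46ms (1/3)
16. 4761.905ms @ 5 + 357.143ms (3/8)
17. 5119.048ms @ 43/8 + 357.143ms (3/8)
18. 5476.19ms @ 23/4 + 1666.667ms (7/4)
19. 7142.857ms @ 15/2 + 476.19ms (1/2)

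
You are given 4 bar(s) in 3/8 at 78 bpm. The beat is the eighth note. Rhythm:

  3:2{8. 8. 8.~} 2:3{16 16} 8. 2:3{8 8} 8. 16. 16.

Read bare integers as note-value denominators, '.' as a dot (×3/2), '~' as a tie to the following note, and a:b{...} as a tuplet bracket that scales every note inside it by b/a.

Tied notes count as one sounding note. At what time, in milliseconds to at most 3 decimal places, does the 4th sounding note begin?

note 4 onset = 15/4b = 2884.615ms

1. 0.0ms @ 0 + 769.231ms (1)
2. 769.231ms @ 1 + 769.231ms (1)
3. 1538.462ms @ 2 + 1346.154ms (7/4)
4. 2884.615ms @ 15/4 + 576.923ms (3/4)
5. 3461.538ms @ 9/2 + 1153.846ms (3/2)
6. 4615.385ms @ 6 + 1153.846ms (3/2)
7. 5769.231ms @ 15/2 + 1153.846ms (3/2)
8. 6923.077ms @ 9 + 1153.846ms (3/2)
9. 8076.923ms @ 21/2 + 576.923ms (3/4)
10. 8653.846ms @ 45/4 + 576.923ms (3/4)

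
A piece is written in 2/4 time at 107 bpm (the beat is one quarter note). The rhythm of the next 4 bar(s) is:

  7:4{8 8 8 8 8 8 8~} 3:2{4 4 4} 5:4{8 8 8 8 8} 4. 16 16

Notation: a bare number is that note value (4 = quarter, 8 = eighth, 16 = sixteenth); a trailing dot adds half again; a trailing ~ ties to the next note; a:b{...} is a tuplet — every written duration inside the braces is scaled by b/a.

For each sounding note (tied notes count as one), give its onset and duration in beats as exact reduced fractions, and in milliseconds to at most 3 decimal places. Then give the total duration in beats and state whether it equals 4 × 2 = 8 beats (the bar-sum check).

1) 0.0ms=0b +160.214ms=2/7b
2) 160.214ms=2/7b +160.214ms=2/7b
3) 320.427ms=4/7b +160.214ms=2/7b
4) 480.641ms=6/7b +160.214ms=2/7b
5) 640.854ms=8/7b +160.214ms=2/7b
6) 801.068ms=10/7b +160.214ms=2/7b
7) 961.282ms=12/7b +534.045ms=20/21b
8) 1495.327ms=8/3b +373.832ms=2/3b
9) 1869.159ms=10/3b +373.832ms=2/3b
10) 2242.991ms=4b +224.299ms=2/5b
11) 2467.29ms=22/5b +224.299ms=2/5b
12) 2691.589ms=24/5b +224.299ms=2/5b
13) 2915.888ms=26/5b +224.299ms=2/5b
14) 3140.187ms=28/5b +224.299ms=2/5b
15) 3364.486ms=6b +841.121ms=3/2b
16) 4205.607ms=15/2b +140.187ms=1/4b
17) 4345.794ms=31/4b +140.187ms=1/4b
Σ=8b of 8 (107bpm 2/4) — PASS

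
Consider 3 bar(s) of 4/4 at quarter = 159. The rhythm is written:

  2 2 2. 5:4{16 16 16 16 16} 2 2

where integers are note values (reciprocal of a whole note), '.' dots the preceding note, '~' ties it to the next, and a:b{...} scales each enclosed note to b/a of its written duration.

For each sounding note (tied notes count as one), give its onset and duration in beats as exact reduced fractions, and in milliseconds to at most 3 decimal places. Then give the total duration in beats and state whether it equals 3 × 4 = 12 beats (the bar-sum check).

1) 0.0ms=0b +754.717ms=2b
2) 754.717ms=2b +754.717ms=2b
3) 1509.434ms=4b +1132.075ms=3b
4) 2641.509ms=7b +75.472ms=1/5b
5) 2716.981ms=36/5b +75.472ms=1/5b
6) 2792.453ms=37/5b +75.472ms=1/5b
7) 2867.925ms=38/5b +75.472ms=1/5b
8) 2943.396ms=39/5b +75.472ms=1/5b
9) 3018.868ms=8b +754.717ms=2b
10) 3773.585ms=10b +754.717ms=2b
Σ=12b of 12 (159bpm 4/4) — PASS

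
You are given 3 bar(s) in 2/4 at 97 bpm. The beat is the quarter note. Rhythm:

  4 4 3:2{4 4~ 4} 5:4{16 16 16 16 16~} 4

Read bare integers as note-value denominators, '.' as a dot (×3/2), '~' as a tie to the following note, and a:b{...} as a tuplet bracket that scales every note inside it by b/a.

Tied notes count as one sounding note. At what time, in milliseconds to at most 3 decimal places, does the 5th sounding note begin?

note 5 onset = 4b = 2474.227ms

1. 0.0ms @ 0 + 618.557ms (1)
2. 618.557ms @ 1 + 618.557ms (1)
3. 1237.113ms @ 2 + 412.371ms (2/3)
4. 1649.485ms @ 8/3 + 824.742ms (4/3)
5. 2474.227ms @ 4 + 123.711ms (1/5)
6. 2597.938ms @ 21/5 + 123.711ms (1/5)
7. 2721.649ms @ 22/5 + 123.711ms (1/5)
8. 2845.361ms @ 23/5 + 123.711ms (1/5)
9. 2969.072ms @ 24/5 + 742.268ms (6/5)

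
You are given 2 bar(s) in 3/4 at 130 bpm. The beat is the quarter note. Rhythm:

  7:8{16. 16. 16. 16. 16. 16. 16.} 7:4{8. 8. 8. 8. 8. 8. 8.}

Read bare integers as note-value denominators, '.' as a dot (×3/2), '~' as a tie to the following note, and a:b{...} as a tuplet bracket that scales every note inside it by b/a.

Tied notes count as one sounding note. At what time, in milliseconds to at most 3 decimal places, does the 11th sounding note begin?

1. 0.0ms @ 0 + 197.802ms (3/7)
2. 197.802ms @ 3/7 + 197.802ms (3/7)
3. 395.604ms @ 6/7 + 197.802ms (3/7)
4. 593.407ms @ 9/7 + 197.802ms (3/7)
5. 791.209ms @ 12/7 + 197.802ms (3/7)
6. 989.011ms @ 15/7 + 197.802ms (3/7)
7. 1186.813ms @ 18/7 + 197.802ms (3/7)
8. 1384.615ms @ 3 + 197.802ms (3/7)
9. 1582.418ms @ 24/7 + 197.802ms (3/7)
10. 1780.22ms @ 27/7 + 197.802ms (3/7)
11. 1978.022ms @ 30/7 + 197.802ms (3/7)
12. 2175.824ms @ 33/7 + 197.802ms (3/7)
13. 2373.626ms @ 36/7 + 197.802ms (3/7)
14. 2571.429ms @ 39/7 + 197.802ms (3/7)

note 11 onset = 30/7b = 1978.022ms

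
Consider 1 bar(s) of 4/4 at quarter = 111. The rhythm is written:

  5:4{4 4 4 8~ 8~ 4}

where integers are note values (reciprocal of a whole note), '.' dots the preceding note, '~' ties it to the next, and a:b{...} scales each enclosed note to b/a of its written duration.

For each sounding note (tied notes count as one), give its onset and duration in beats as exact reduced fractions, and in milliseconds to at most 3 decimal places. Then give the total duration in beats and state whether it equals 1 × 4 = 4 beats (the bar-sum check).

1) 0.0ms=0b +432.432ms=4/5b
2) 432.432ms=4/5b +432.432ms=4/5b
3) 864.865ms=8/5b +432.432ms=4/5b
4) 1297.297ms=12/5b +864.865ms=8/5b
Σ=4b of 4 (111bpm 4/4) — PASS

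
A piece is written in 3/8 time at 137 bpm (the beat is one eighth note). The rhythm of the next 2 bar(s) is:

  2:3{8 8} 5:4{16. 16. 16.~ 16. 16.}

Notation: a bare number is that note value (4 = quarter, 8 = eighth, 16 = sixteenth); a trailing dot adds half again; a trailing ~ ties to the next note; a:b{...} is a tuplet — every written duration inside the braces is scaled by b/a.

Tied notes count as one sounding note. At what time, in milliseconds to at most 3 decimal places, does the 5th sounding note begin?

1. 0.0ms @ 0 + 656.934ms (3/2)
2. 656.934ms @ 3/2 + 656.934ms (3/2)
3. 1313.869ms @ 3 + 262.774ms (3/5)
4. 1576.642ms @ 18/5 + 262.774ms (3/5)
5. 1839.416ms @ 21/5 + 525.547ms (6/5)
6. 2364.964ms @ 27/5 + 262.774ms (3/5)

note 5 onset = 21/5b = 1839.416ms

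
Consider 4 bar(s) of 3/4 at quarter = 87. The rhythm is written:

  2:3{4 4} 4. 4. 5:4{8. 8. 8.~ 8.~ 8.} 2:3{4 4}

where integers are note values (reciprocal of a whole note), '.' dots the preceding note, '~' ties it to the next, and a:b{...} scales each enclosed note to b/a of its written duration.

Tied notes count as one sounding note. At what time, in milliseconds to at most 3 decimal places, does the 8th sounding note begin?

note 8 onset = 9b = 6206.897ms

1. 0.0ms @ 0 + 1034.483ms (3/2)
2. 1034.483ms @ 3/2 + 1034.483ms (3/2)
3. 2068.966ms @ 3 + 1034.483ms (3/2)
4. 3103.448ms @ 9/2 + 1034.483ms (3/2)
5. 4137.931ms @ 6 + 413.793ms (3/5)
6. 4551.724ms @ 33/5 + 413.793ms (3/5)
7. 4965.517ms @ 36/5 + 1241.379ms (9/5)
8. 6206.897ms @ 9 + 1034.483ms (3/2)
9. 7241.379ms @ 21/2 + 1034.483ms (3/2)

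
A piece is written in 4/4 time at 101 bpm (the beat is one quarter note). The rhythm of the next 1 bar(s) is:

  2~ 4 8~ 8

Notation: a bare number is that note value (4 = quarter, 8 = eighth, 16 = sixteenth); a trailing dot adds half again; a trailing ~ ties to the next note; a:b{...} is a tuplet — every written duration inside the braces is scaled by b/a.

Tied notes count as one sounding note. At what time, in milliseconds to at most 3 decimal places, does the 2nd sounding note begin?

note 2 onset = 3b = 1782.178ms

1. 0.0ms @ 0 + 1782.178ms (3)
2. 1782.178ms @ 3 + 594.059ms (1)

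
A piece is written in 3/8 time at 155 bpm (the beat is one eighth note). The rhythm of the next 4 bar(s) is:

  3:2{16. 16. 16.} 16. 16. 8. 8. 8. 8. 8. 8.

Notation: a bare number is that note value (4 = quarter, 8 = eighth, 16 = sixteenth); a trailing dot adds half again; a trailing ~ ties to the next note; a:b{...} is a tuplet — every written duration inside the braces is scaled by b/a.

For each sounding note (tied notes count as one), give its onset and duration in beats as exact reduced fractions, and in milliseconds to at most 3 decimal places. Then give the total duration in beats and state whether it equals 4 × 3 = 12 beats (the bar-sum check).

1) 0.0ms=0b +193.548ms=1/2b
2) 193.548ms=1/2b +193.548ms=1/2b
3) 387.097ms=1b +193.548ms=1/2b
4) 580.645ms=3/2b +290.323ms=3/4b
5) 870.968ms=9/4b +290.323ms=3/4b
6) 1161.29ms=3b +580.645ms=3/2b
7) 1741.935ms=9/2b +580.645ms=3/2b
8) 2322.581ms=6b +580.645ms=3/2b
9) 2903.226ms=15/2b +580.645ms=3/2b
10) 3483.871ms=9b +580.645ms=3/2b
11) 4064.516ms=21/2b +580.645ms=3/2b
Σ=12b of 12 (155bpm 3/8) — PASS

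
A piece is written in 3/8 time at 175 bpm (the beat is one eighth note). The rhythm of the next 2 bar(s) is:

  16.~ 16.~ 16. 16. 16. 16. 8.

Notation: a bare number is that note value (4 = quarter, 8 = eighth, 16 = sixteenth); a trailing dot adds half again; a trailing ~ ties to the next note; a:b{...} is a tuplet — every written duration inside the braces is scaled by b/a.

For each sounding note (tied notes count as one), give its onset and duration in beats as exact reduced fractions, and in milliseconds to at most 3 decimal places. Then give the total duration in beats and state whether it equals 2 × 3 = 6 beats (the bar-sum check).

1) 0.0ms=0b +771.429ms=9/4b
2) 771.429ms=9/4b +257.143ms=3/4b
3) 1028.571ms=3b +257.143ms=3/4b
4) 1285.714ms=15/4b +257.143ms=3/4b
5) 1542.857ms=9/2b +514.286ms=3/2b
Σ=6b of 6 (175bpm 3/8) — PASS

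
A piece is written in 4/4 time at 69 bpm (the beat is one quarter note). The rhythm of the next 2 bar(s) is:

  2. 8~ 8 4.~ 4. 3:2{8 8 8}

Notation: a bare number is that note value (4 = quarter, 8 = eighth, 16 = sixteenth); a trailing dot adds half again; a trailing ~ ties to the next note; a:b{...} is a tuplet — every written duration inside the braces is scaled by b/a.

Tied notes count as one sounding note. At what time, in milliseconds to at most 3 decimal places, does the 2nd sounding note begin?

note 2 onset = 3b = 2608.696ms

1. 0.0ms @ 0 + 2608.696ms (3)
2. 2608.696ms @ 3 + 869.565ms (1)
3. 3478.261ms @ 4 + 2608.696ms (3)
4. 6086.957ms @ 7 + 289.855ms (1/3)
5. 6376.812ms @ 22/3 + 289.855ms (1/3)
6. 6666.667ms @ 23/3 + 289.855ms (1/3)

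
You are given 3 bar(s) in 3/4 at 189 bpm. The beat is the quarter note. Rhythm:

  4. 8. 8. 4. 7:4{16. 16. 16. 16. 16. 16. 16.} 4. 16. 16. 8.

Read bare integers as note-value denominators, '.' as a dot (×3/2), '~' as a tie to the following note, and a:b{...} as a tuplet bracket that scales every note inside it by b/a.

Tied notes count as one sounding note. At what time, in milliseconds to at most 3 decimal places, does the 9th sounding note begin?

1. 0.0ms @ 0 + 476.19ms (3/2)
2. 476.19ms @ 3/2 + 238.095ms (3/4)
3. 714.286ms @ 9/4 + 238.095ms (3/4)
4. 952.381ms @ 3 + 476.19ms (3/2)
5. 1428.571ms @ 9/2 + 68.027ms (3/14)
6. 1496.599ms @ 33/7 + 68.027ms (3/14)
7. 1564.626ms @ 69/14 + 68.027ms (3/14)
8. 1632.653ms @ 36/7 + 68.027ms (3/14)
9. 1700.68ms @ 75/14 + 68.027ms (3/14)
10. 1768.707ms @ 39/7 + 68.027ms (3/14)
11. 1836.735ms @ 81/14 + 68.027ms (3/14)
12. 1904.762ms @ 6 + 476.19ms (3/2)
13. 2380.952ms @ 15/2 + 119.048ms (3/8)
14. 2500.0ms @ 63/8 + 119.048ms (3/8)
15. 2619.048ms @ 33/4 + 238.095ms (3/4)

note 9 onset = 75/14b = 1700.68ms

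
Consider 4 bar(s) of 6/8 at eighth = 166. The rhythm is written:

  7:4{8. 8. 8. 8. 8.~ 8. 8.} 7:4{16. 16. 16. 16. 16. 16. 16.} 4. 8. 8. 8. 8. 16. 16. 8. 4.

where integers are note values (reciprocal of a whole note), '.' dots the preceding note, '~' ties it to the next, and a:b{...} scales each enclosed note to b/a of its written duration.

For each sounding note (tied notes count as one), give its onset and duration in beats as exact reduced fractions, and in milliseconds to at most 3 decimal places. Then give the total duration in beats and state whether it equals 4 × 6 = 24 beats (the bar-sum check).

1) 0.0ms=0b +309.811ms=6/7b
2) 309.811ms=6/7b +309.811ms=6/7b
3) 619.621ms=12/7b +309.811ms=6/7b
4) 929.432ms=18/7b +309.811ms=6/7b
5) 1239.243ms=24/7b +619.621ms=12/7b
6) 1858.864ms=36/7b +309.811ms=6/7b
7) 2168.675ms=6b +154.905ms=3/7b
8) 2323.58ms=45/7b +154.905ms=3/7b
9) 2478.485ms=48/7b +154.905ms=3/7b
10) 2633.391ms=51/7b +154.905ms=3/7b
11) 2788.296ms=54/7b +154.905ms=3/7b
12) 2943.201ms=57/7b +154.905ms=3/7b
13) 3098.107ms=60/7b +154.905ms=3/7b
14) 3253.012ms=9b +1084.337ms=3b
15) 4337.349ms=12b +542.169ms=3/2b
16) 4879.518ms=27/2b +542.169ms=3/2b
17) 5421.687ms=15b +542.169ms=3/2b
18) 5963.855ms=33/2b +542.169ms=3/2b
19) 6506.024ms=18b +271.084ms=3/4b
20) 6777.108ms=75/4b +271.084ms=3/4b
21) 7048.193ms=39/2b +542.169ms=3/2b
22) 7590.361ms=21b +1084.337ms=3b
Σ=24b of 24 (166bpm 6/8) — PASS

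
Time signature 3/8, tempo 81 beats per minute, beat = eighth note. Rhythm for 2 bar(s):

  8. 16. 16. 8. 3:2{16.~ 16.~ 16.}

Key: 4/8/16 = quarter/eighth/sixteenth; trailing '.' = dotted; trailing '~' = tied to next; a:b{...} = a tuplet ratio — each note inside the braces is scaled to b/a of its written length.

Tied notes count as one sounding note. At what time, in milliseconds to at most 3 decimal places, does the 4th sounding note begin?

note 4 onset = 3b = 2222.222ms

1. 0.0ms @ 0 + 1111.111ms (3/2)
2. 1111.111ms @ 3/2 + 555.556ms (3/4)
3. 1666.667ms @ 9/4 + 555.556ms (3/4)
4. 2222.222ms @ 3 + 1111.111ms (3/2)
5. 3333.333ms @ 9/2 + 1111.111ms (3/2)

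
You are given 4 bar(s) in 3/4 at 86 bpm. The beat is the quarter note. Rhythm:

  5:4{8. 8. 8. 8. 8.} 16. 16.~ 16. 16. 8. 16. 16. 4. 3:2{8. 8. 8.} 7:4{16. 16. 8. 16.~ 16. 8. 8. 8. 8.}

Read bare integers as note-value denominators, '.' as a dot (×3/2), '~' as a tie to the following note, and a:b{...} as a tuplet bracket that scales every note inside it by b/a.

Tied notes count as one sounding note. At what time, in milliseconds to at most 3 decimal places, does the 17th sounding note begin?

note 17 onset = 129/14b = 6428.571ms

1. 0.0ms @ 0 + 418.605ms (3/5)
2. 418.605ms @ 3/5 + 418.605ms (3/5)
3. 837.209ms @ 6/5 + 418.605ms (3/5)
4. 1255.814ms @ 9/5 + 418.605ms (3/5)
5. 1674.419ms @ 12/5 + 418.605ms (3/5)
6. 2093.023ms @ 3 + 261.628ms (3/8)
7. 2354.651ms @ 27/8 + 523.256ms (3/4)
8. 2877.907ms @ 33/8 + 261.628ms (3/8)
9. 3139.535ms @ 9/2 + 523.256ms (3/4)
10. 3662.791ms @ 21/4 + 261.628ms (3/8)
11. 3924.419ms @ 45/8 + 261.628ms (3/8)
12. 4186.047ms @ 6 + 1046.512ms (3/2)
13. 5232.558ms @ 15/2 + 348.837ms (1/2)
14. 5581.395ms @ 8 + 348.837ms (1/2)
15. 5930.233ms @ 17/2 + 348.837ms (1/2)
16. 6279.07ms @ 9 + 149.502ms (3/14)
17. 6428.571ms @ 129/14 + 149.502ms (3/14)
18. 6578.073ms @ 66/7 + 299.003ms (3/7)
19. 6877.076ms @ 69/7 + 299.003ms (3/7)
20. 7176.08ms @ 72/7 + 299.003ms (3/7)
21. 7475.083ms @ 75/7 + 299.003ms (3/7)
22. 7774.086ms @ 78/7 + 299.003ms (3/7)
23. 8073.09ms @ 81/7 + 299.003ms (3/7)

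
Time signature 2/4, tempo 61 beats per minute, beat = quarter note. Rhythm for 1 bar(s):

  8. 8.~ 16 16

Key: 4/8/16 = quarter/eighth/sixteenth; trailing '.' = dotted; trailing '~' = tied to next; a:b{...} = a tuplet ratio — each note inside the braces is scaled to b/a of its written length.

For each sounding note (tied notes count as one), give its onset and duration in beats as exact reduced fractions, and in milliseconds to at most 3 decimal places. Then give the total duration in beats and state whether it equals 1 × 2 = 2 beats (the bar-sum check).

1) 0.0ms=0b +737.705ms=3/4b
2) 737.705ms=3/4b +983.607ms=1b
3) 1721.311ms=7/4b +245.902ms=1/4b
Σ=2b of 2 (61bpm 2/4) — PASS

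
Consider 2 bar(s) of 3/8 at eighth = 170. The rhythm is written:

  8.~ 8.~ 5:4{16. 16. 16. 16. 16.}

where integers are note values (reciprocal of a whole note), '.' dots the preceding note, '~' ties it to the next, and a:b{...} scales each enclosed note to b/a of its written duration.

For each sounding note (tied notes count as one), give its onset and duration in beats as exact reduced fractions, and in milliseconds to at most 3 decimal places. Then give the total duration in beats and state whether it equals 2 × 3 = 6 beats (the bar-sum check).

1) 0.0ms=0b +1270.588ms=18/5b
2) 1270.588ms=18/5b +211.765ms=3/5b
3) 1482.353ms=21/5b +211.765ms=3/5b
4) 1694.118ms=24/5b +211.765ms=3/5b
5) 1905.882ms=27/5b +211.765ms=3/5b
Σ=6b of 6 (170bpm 3/8) — PASS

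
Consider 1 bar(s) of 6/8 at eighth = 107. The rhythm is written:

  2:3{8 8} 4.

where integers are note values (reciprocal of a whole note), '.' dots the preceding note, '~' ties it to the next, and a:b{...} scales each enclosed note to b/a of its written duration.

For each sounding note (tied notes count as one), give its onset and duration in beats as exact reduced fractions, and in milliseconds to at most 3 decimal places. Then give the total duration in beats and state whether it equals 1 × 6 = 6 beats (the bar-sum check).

1) 0.0ms=0b +841.121ms=3/2b
2) 841.121ms=3/2b +841.121ms=3/2b
3) 1682.243ms=3b +1682.243ms=3b
Σ=6b of 6 (107bpm 6/8) — PASS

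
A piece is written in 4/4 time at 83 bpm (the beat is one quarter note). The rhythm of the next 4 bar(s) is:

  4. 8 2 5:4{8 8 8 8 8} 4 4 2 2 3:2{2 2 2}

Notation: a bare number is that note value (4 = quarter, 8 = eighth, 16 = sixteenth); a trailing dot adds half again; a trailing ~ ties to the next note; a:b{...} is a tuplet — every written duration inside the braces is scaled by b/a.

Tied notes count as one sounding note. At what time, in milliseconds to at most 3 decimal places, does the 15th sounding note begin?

note 15 onset = 44/3b = 10602.41ms

1. 0.0ms @ 0 + 1084.337ms (3/2)
2. 1084.337ms @ 3/2 + 361.446ms (1/2)
3. 1445.783ms @ 2 + 1445.783ms (2)
4. 2891.566ms @ 4 + 289.157ms (2/5)
5. 3180.723ms @ 22/5 + 289.157ms (2/5)
6. 3469.88ms @ 24/5 + 289.157ms (2/5)
7. 3759.036ms @ 26/5 + 289.157ms (2/5)
8. 4048.193ms @ 28/5 + 289.157ms (2/5)
9. 4337.349ms @ 6 + 722.892ms (1)
10. 5060.241ms @ 7 + 722.892ms (1)
11. 5783.133ms @ 8 + 1445.783ms (2)
12. 7228.916ms @ 10 + 1445.783ms (2)
13. 8674.699ms @ 12 + 963.855ms (4/3)
14. 9638.554ms @ 40/3 + 963.855ms (4/3)
15. 10602.41ms @ 44/3 + 963.855ms (4/3)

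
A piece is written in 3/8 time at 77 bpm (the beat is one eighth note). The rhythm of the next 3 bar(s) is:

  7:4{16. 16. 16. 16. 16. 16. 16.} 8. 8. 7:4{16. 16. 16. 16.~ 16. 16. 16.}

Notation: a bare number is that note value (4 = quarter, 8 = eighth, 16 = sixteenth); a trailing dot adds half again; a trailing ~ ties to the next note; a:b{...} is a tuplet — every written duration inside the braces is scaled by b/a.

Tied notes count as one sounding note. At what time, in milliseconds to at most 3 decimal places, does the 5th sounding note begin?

note 5 onset = 12/7b = 1335.807ms

1. 0.0ms @ 0 + 333.952ms (3/7)
2. 333.952ms @ 3/7 + 333.952ms (3/7)
3. 667.904ms @ 6/7 + 333.952ms (3/7)
4. 1001.855ms @ 9/7 + 333.952ms (3/7)
5. 1335.807ms @ 12/7 + 333.952ms (3/7)
6. 1669.759ms @ 15/7 + 333.952ms (3/7)
7. 2003.711ms @ 18/7 + 333.952ms (3/7)
8. 2337.662ms @ 3 + 1168.831ms (3/2)
9. 3506.494ms @ 9/2 + 1168.831ms (3/2)
10. 4675.325ms @ 6 + 333.952ms (3/7)
11. 5009.276ms @ 45/7 + 333.952ms (3/7)
12. 5343.228ms @ 48/7 + 333.952ms (3/7)
13. 5677.18ms @ 51/7 + 667.904ms (6/7)
14. 6345.083ms @ 57/7 + 333.952ms (3/7)
15. 6679.035ms @ 60/7 + 333.952ms (3/7)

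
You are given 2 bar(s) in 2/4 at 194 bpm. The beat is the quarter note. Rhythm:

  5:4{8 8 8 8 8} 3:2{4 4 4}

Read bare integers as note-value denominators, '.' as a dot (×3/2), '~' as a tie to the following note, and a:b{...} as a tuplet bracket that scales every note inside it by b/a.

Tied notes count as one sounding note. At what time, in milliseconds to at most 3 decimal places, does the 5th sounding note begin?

note 5 onset = 8/5b = 494.845ms

1. 0.0ms @ 0 + 123.711ms (2/5)
2. 123.711ms @ 2/5 + 123.711ms (2/5)
3. 247.423ms @ 4/5 + 123.711ms (2/5)
4. 371.134ms @ 6/5 + 123.711ms (2/5)
5. 494.845ms @ 8/5 + 123.711ms (2/5)
6. 618.557ms @ 2 + 206.186ms (2/3)
7. 824.742ms @ 8/3 + 206.186ms (2/3)
8. 1030.928ms @ 10/3 + 206.186ms (2/3)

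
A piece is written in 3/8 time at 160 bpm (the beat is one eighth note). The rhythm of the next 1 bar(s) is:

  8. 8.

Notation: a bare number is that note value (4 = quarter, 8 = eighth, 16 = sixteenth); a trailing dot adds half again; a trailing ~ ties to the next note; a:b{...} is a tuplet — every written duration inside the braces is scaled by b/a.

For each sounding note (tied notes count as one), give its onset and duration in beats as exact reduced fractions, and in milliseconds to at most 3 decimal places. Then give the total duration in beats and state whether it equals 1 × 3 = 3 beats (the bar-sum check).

1) 0.0ms=0b +562.5ms=3/2b
2) 562.5ms=3/2b +562.5ms=3/2b
Σ=3b of 3 (160bpm 3/8) — PASS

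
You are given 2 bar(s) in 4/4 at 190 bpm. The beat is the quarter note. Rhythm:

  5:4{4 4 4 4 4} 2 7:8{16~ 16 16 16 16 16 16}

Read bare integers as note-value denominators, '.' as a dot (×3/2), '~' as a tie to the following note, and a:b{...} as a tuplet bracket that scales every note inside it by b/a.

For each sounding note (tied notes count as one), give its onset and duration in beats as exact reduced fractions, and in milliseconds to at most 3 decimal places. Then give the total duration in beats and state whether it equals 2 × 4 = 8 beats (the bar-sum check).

1) 0.0ms=0b +252.632ms=4/5b
2) 252.632ms=4/5b +252.632ms=4/5b
3) 505.263ms=8/5b +252.632ms=4/5b
4) 757.895ms=12/5b +252.632ms=4/5b
5) 1010.526ms=16/5b +252.632ms=4/5b
6) 1263.158ms=4b +631.579ms=2b
7) 1894.737ms=6b +180.451ms=4/7b
8) 2075.188ms=46/7b +90.226ms=2/7b
9) 2165.414ms=48/7b +90.226ms=2/7b
10) 2255.639ms=50/7b +90.226ms=2/7b
11) 2345.865ms=52/7b +90.226ms=2/7b
12) 2436.09ms=54/7b +90.226ms=2/7b
Σ=8b of 8 (190bpm 4/4) — PASS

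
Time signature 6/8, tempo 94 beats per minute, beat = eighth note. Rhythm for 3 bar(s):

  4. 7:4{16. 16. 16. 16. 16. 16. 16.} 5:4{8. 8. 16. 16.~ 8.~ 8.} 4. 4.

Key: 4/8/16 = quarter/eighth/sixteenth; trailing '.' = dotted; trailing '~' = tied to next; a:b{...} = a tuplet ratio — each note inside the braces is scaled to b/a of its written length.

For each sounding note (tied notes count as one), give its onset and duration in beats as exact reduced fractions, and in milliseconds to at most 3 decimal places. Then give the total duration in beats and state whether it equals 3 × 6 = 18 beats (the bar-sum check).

1) 0.0ms=0b +1914.894ms=3b
2) 1914.894ms=3b +273.556ms=3/7b
3) 2188.45ms=24/7b +273.556ms=3/7b
4) 2462.006ms=27/7b +273.556ms=3/7b
5) 2735.562ms=30/7b +273.556ms=3/7b
6) 3009.119ms=33/7b +273.556ms=3/7b
7) 3282.675ms=36/7b +273.556ms=3/7b
8) 3556.231ms=39/7b +273.556ms=3/7b
9) 3829.787ms=6b +765.957ms=6/5b
10) 4595.745ms=36/5b +765.957ms=6/5b
11) 5361.702ms=42/5b +382.979ms=3/5b
12) 5744.681ms=9b +1914.894ms=3b
13) 7659.574ms=12b +1914.894ms=3b
14) 9574.468ms=15b +1914.894ms=3b
Σ=18b of 18 (94bpm 6/8) — PASS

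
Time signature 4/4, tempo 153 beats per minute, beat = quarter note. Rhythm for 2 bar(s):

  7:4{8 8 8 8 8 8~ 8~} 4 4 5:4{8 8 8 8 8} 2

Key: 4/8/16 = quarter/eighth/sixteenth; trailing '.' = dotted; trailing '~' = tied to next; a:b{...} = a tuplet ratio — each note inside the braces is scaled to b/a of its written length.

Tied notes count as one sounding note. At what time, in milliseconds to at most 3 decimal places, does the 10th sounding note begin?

note 10 onset = 24/5b = 1882.353ms

1. 0.0ms @ 0 + 112.045ms (2/7)
2. 112.045ms @ 2/7 + 112.045ms (2/7)
3. 224.09ms @ 4/7 + 112.045ms (2/7)
4. 336.134ms @ 6/7 + 112.045ms (2/7)
5. 448.179ms @ 8/7 + 112.045ms (2/7)
6. 560.224ms @ 10/7 + 616.246ms (11/7)
7. 1176.471ms @ 3 + 392.157ms (1)
8. 1568.627ms @ 4 + 156.863ms (2/5)
9. 1725.49ms @ 22/5 + 156.863ms (2/5)
10. 1882.353ms @ 24/5 + 156.863ms (2/5)
11. 2039.216ms @ 26/5 + 156.863ms (2/5)
12. 2196.078ms @ 28/5 + 156.863ms (2/5)
13. 2352.941ms @ 6 + 784.314ms (2)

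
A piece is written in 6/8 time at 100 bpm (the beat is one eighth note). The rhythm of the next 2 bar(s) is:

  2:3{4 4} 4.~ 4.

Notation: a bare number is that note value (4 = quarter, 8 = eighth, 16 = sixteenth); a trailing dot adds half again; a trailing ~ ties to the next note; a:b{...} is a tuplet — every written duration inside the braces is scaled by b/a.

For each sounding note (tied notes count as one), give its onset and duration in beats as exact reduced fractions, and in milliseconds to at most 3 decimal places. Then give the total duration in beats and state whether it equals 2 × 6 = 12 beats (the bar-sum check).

1) 0.0ms=0b +1800.0ms=3b
2) 1800.0ms=3b +1800.0ms=3b
3) 3600.0ms=6b +3600.0ms=6b
Σ=12b of 12 (100bpm 6/8) — PASS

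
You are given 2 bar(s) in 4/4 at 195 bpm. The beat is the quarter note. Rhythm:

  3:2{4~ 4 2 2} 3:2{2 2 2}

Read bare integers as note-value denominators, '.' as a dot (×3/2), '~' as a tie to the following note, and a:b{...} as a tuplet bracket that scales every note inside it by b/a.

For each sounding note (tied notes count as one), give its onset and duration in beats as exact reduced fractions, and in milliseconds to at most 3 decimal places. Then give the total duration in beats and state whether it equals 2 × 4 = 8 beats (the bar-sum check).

1) 0.0ms=0b +410.256ms=4/3b
2) 410.256ms=4/3b +410.256ms=4/3b
3) 820.513ms=8/3b +410.256ms=4/3b
4) 1230.769ms=4b +410.256ms=4/3b
5) 1641.026ms=16/3b +410.256ms=4/3b
6) 2051.282ms=20/3b +410.256ms=4/3b
Σ=8b of 8 (195bpm 4/4) — PASS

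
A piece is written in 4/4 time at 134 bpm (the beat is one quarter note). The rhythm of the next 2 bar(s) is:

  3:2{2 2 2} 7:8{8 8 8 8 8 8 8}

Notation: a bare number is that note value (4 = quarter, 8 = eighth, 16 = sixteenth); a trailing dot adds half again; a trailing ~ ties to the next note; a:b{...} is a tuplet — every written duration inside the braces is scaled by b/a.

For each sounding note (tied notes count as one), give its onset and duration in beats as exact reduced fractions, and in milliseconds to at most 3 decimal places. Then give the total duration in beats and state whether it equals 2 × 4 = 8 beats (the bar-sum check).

1) 0.0ms=0b +597.015ms=4/3b
2) 597.015ms=4/3b +597.015ms=4/3b
3) 1194.03ms=8/3b +597.015ms=4/3b
4) 1791.045ms=4b +255.864ms=4/7b
5) 2046.908ms=32/7b +255.864ms=4/7b
6) 2302.772ms=36/7b +255.864ms=4/7b
7) 2558.635ms=40/7b +255.864ms=4/7b
8) 2814.499ms=44/7b +255.864ms=4/7b
9) 3070.362ms=48/7b +255.864ms=4/7b
10) 3326.226ms=52/7b +255.864ms=4/7b
Σ=8b of 8 (134bpm 4/4) — PASS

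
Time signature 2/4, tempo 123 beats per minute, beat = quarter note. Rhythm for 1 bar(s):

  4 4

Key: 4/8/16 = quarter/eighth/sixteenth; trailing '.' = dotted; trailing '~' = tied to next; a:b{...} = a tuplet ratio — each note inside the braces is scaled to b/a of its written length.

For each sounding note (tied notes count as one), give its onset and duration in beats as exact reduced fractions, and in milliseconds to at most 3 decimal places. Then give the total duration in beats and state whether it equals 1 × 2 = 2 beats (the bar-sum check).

1) 0.0ms=0b +487.805ms=1b
2) 487.805ms=1b +487.805ms=1b
Σ=2b of 2 (123bpm 2/4) — PASS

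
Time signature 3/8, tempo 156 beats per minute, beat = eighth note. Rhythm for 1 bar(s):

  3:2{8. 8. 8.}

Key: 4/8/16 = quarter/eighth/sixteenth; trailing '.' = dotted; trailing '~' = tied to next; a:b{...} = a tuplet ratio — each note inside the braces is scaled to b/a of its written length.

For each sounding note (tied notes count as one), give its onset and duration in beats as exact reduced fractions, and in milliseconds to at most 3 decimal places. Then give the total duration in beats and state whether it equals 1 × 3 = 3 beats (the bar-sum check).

1) 0.0ms=0b +384.615ms=1b
2) 384.615ms=1b +384.615ms=1b
3) 769.231ms=2b +384.615ms=1b
Σ=3b of 3 (156bpm 3/8) — PASS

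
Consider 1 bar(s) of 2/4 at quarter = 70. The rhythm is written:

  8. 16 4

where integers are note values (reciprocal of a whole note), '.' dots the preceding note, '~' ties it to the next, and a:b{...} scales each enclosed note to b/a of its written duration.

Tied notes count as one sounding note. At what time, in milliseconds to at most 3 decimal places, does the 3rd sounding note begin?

1. 0.0ms @ 0 + 642.857ms (3/4)
2. 642.857ms @ 3/4 + 214.286ms (1/4)
3. 857.143ms @ 1 + 857.143ms (1)

note 3 onset = 1b = 857.143ms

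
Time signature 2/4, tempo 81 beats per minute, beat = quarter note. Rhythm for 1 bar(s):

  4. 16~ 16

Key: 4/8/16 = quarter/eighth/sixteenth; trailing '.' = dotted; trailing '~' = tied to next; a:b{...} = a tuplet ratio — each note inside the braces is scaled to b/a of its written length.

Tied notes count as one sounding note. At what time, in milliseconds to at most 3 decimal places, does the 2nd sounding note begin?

1. 0.0ms @ 0 + 1111.111ms (3/2)
2. 1111.111ms @ 3/2 + 370.37ms (1/2)

note 2 onset = 3/2b = 1111.111ms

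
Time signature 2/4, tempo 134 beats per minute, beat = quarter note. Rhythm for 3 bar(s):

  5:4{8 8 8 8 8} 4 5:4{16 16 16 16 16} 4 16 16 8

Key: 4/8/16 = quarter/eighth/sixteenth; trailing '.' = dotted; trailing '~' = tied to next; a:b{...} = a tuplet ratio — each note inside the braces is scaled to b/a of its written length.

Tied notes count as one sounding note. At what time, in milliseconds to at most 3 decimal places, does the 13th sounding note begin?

1. 0.0ms @ 0 + 179.104ms (2/5)
2. 179.104ms @ 2/5 + 179.104ms (2/5)
3. 358.209ms @ 4/5 + 179.104ms (2/5)
4. 537.313ms @ 6/5 + 179.104ms (2/5)
5. 716.418ms @ 8/5 + 179.104ms (2/5)
6. 895.522ms @ 2 + 447.761ms (1)
7. 1343.284ms @ 3 + 89.552ms (1/5)
8. 1432.836ms @ 16/5 + 89.552ms (1/5)
9. 1522.388ms @ 17/5 + 89.552ms (1/5)
10. 1611.94ms @ 18/5 + 89.552ms (1/5)
11. 1701.493ms @ 19/5 + 89.552ms (1/5)
12. 1791.045ms @ 4 + 447.761ms (1)
13. 2238.806ms @ 5 + 111.94ms (1/4)
14. 2350.746ms @ 21/4 + 111.94ms (1/4)
15. 2462.687ms @ 11/2 + 223.881ms (1/2)

note 13 onset = 5b = 2238.806ms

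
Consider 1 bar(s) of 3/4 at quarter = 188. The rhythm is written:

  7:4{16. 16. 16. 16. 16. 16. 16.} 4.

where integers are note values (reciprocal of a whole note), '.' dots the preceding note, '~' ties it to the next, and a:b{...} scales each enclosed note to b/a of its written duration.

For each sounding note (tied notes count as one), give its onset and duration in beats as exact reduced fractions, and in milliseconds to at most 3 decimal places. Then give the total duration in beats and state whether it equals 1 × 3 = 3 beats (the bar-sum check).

1) 0.0ms=0b +68.389ms=3/14b
2) 68.389ms=3/14b +68.389ms=3/14b
3) 136.778ms=3/7b +68.389ms=3/14b
4) 205.167ms=9/14b +68.389ms=3/14b
5) 273.556ms=6/7b +68.389ms=3/14b
6) 341.945ms=15/14b +68.389ms=3/14b
7) 410.334ms=9/7b +68.389ms=3/14b
8) 478.723ms=3/2b +478.723ms=3/2b
Σ=3b of 3 (188bpm 3/4) — PASS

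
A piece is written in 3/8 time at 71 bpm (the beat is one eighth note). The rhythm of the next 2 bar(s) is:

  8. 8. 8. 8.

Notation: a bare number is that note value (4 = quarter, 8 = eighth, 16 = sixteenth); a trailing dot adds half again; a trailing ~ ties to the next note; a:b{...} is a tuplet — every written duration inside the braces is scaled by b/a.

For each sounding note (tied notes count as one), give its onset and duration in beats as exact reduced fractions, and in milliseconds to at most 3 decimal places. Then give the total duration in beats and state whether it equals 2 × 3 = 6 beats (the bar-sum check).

1) 0.0ms=0b +1267.606ms=3/2b
2) 1267.606ms=3/2b +1267.606ms=3/2b
3) 2535.211ms=3b +1267.606ms=3/2b
4) 3802.817ms=9/2b +1267.606ms=3/2b
Σ=6b of 6 (71bpm 3/8) — PASS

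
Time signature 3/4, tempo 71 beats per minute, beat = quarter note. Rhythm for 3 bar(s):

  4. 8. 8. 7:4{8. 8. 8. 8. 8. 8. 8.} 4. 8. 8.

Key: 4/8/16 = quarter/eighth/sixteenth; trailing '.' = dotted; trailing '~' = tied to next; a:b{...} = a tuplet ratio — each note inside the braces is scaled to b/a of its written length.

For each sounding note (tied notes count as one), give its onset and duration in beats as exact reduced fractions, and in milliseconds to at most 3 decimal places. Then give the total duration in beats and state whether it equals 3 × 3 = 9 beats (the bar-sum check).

1) 0.0ms=0b +1267.606ms=3/2b
2) 1267.606ms=3/2b +633.803ms=3/4b
3) 1901.408ms=9/4b +633.803ms=3/4b
4) 2535.211ms=3b +362.173ms=3/7b
5) 2897.384ms=24/7b +362.173ms=3/7b
6) 3259.557ms=27/7b +362.173ms=3/7b
7) 3621.73ms=30/7b +362.173ms=3/7b
8) 3983.903ms=33/7b +362.173ms=3/7b
9) 4346.076ms=36/7b +362.173ms=3/7b
10) 4708.249ms=39/7b +362.173ms=3/7b
11) 5070.423ms=6b +1267.606ms=3/2b
12) 6338.028ms=15/2b +633.803ms=3/4b
13) 6971.831ms=33/4b +633.803ms=3/4b
Σ=9b of 9 (71bpm 3/4) — PASS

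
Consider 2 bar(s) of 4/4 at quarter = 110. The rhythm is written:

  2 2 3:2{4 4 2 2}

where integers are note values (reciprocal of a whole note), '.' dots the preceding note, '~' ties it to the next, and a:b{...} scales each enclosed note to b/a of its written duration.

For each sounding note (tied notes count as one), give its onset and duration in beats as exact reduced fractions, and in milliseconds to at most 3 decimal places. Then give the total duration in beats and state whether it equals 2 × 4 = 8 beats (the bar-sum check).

1) 0.0ms=0b +1090.909ms=2b
2) 1090.909ms=2b +1090.909ms=2b
3) 2181.818ms=4b +363.636ms=2/3b
4) 2545.455ms=14/3b +363.636ms=2/3b
5) 2909.091ms=16/3b +727.273ms=4/3b
6) 3636.364ms=20/3b +727.273ms=4/3b
Σ=8b of 8 (110bpm 4/4) — PASS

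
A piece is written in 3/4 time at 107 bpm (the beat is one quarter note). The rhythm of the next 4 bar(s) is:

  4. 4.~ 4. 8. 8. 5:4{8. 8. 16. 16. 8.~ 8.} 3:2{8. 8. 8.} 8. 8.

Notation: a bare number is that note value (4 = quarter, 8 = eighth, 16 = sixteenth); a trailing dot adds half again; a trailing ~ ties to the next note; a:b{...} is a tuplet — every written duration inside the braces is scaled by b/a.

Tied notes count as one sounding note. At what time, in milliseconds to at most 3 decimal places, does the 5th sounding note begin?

note 5 onset = 6b = 3364.486ms

1. 0.0ms @ 0 + 841.121ms (3/2)
2. 841.121ms @ 3/2 + 1682.243ms (3)
3. 2523.364ms @ 9/2 + 420.561ms (3/4)
4. 2943.925ms @ 21/4 + 420.561ms (3/4)
5. 3364.486ms @ 6 + 336.449ms (3/5)
6. 3700.935ms @ 33/5 + 336.449ms (3/5)
7. 4037.383ms @ 36/5 + 168.224ms (3/10)
8. 4205.607ms @ 15/2 + 168.224ms (3/10)
9. 4373.832ms @ 39/5 + 672.897ms (6/5)
10. 5046.729ms @ 9 + 280.374ms (1/2)
11. 5327.103ms @ 19/2 + 280.374ms (1/2)
12. 5607.477ms @ 10 + 280.374ms (1/2)
13. 5887.85ms @ 21/2 + 420.561ms (3/4)
14. 6308.411ms @ 45/4 + 420.561ms (3/4)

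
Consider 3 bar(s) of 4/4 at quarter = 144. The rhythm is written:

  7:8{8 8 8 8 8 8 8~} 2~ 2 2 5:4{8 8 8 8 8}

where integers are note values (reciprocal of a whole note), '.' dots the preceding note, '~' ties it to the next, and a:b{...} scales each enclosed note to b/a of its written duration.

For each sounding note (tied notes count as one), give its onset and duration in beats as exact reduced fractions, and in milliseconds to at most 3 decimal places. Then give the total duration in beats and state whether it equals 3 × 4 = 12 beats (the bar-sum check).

1) 0.0ms=0b +238.095ms=4/7b
2) 238.095ms=4/7b +238.095ms=4/7b
3) 476.19ms=8/7b +238.095ms=4/7b
4) 714.286ms=12/7b +238.095ms=4/7b
5) 952.381ms=16/7b +238.095ms=4/7b
6) 1190.476ms=20/7b +238.095ms=4/7b
7) 1428.571ms=24/7b +1904.762ms=32/7b
8) 3333.333ms=8b +833.333ms=2b
9) 4166.667ms=10b +166.667ms=2/5b
10) 4333.333ms=52/5b +166.667ms=2/5b
11) 4500.0ms=54/5b +166.667ms=2/5b
12) 4666.667ms=56/5b +166.667ms=2/5b
13) 4833.333ms=58/5b +166.667ms=2/5b
Σ=12b of 12 (144bpm 4/4) — PASS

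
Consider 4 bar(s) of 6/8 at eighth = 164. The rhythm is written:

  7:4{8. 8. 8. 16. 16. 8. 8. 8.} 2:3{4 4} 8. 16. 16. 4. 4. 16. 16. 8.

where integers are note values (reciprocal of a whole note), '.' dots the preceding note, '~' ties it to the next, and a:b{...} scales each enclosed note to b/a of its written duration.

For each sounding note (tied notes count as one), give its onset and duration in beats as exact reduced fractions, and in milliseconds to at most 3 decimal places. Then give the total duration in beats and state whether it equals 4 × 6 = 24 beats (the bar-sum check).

1) 0.0ms=0b +313.589ms=6/7b
2) 313.589ms=6/7b +313.589ms=6/7b
3) 627.178ms=12/7b +313.589ms=6/7b
4) 940.767ms=18/7b +156.794ms=3/7b
5) 1097.561ms=3b +156.794ms=3/7b
6) 1254.355ms=24/7b +313.589ms=6/7b
7) 1567.944ms=30/7b +313.589ms=6/7b
8) 1881.533ms=36/7b +313.589ms=6/7b
9) 2195.122ms=6b +1097.561ms=3b
10) 3292.683ms=9b +1097.561ms=3b
11) 4390.244ms=12b +548.78ms=3/2b
12) 4939.024ms=27/2b +274.39ms=3/4b
13) 5213.415ms=57/4b +274.39ms=3/4b
14) 5487.805ms=15b +1097.561ms=3b
15) 6585.366ms=18b +1097.561ms=3b
16) 7682.927ms=21b +274.39ms=3/4b
17) 7957.317ms=87/4b +274.39ms=3/4b
18) 8231.707ms=45/2b +548.78ms=3/2b
Σ=24b of 24 (164bpm 6/8) — PASS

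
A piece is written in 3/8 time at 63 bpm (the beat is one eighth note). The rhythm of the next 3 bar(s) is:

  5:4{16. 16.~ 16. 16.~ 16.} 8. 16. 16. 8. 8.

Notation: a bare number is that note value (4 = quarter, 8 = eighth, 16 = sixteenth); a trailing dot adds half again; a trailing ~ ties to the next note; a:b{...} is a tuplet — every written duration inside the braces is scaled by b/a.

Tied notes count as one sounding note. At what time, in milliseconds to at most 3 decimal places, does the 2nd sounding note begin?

note 2 onset = 3/5b = 571.429ms

1. 0.0ms @ 0 + 571.429ms (3/5)
2. 571.429ms @ 3/5 + 1142.857ms (6/5)
3. 1714.286ms @ 9/5 + 1142.857ms (6/5)
4. 2857.143ms @ 3 + 1428.571ms (3/2)
5. 4285.714ms @ 9/2 + 714.286ms (3/4)
6. 5000.0ms @ 21/4 + 714.286ms (3/4)
7. 5714.286ms @ 6 + 1428.571ms (3/2)
8. 7142.857ms @ 15/2 + 1428.571ms (3/2)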